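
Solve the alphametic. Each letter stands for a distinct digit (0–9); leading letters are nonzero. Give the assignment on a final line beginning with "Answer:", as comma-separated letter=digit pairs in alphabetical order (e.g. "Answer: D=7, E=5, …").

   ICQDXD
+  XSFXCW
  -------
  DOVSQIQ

Step 1. [col 1: D + W ≡ Q (mod 10)] several values work for W in column 1 (D + W ≡ Q (mod 10), carry-in 0); try W=9 ⇒ W=9.
Step 2. [col 1: D + W ≡ Q (mod 10)] several values work for Q in column 1 (D + W ≡ Q (mod 10), carry-in 0); try Q=0, so Q=0.
Step 3. [col 1: D + W ≡ Q (mod 10)] column 1: given W=9, Q=0, carry-in 0, and digits 0,9 already taken and all letters distinct, D+W≡Q (mod 10) forces D=1. So D=1.
Step 4. [col 2: X + C ≡ I (mod 10)] several values work for C in column 2 (X + C ≡ I (mod 10), carry-in 1); try C=5, so C=5.
Step 5. [col 2: X + C ≡ I (mod 10)] column 2 (X + C ≡ I (mod 10), carry-in 1) doesn't pin I yet; pick I=4 and continue ⇒ I=4.
Step 6. [col 2: X + C ≡ I (mod 10)] column 2: given C=5, I=4, carry-in 1, and digits 0,1,4,5,9 already taken and all letters distinct, X+C≡I (mod 10) forces X=8, so X=8.
Step 7. [col 4: Q + F ≡ S (mod 10)] no forcing yet in column 4 (carry-in 1); S=7 is free and consistent — try it, so S=7.
Step 8. [col 4: Q + F ≡ S (mod 10)] column 4: given Q=0, S=7, carry-in 1, and digits 0,1,4,5,7,8,9 already taken and all letters distinct, Q+F≡S (mod 10) forces F=6 ⇒ F=6.
Step 9. [col 5: C + S ≡ V (mod 10)] from column 5 (C=5, S=7, carry-in 0, digits 0,1,4,5,6,7,8,9 already taken and all letters distinct): V must equal 2. So V=2.
Step 10. [col 6: I + X ≡ O (mod 10)] column 6: given I=4, X=8, carry-in 1, and digits 0,1,2,4,5,6,7,8,9 already taken and all letters distinct, I+X≡O (mod 10) forces O=3. So O=3.

Answer: C=5, D=1, F=6, I=4, O=3, Q=0, S=7, V=2, W=9, X=8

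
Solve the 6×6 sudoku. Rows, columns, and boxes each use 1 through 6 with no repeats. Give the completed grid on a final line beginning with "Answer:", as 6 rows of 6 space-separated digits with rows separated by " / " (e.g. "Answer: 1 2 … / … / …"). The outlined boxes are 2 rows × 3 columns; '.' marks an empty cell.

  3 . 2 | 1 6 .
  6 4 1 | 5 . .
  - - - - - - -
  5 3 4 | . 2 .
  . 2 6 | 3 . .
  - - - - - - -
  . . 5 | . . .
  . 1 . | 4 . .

Step 1. [r6c6∈{2,3,5,6}] row 6 places 6 nowhere but r6c6 ⇒ r6c6=6.
Step 2. [r2c5∈{3}] r2c5's peers cover all but 3 ⇒ r2c5=3.
Step 3. [r4c5∈{1,4,5}] r4c5 is the only open cell in col 5 admitting 4. So r4c5=4.
Step 4. [r5c4∈{2}] r5c4 has the single candidate 2, so r5c4=2.
Step 5. [r3c6∈{1}] r3c6's peers cover all but 1, so r3c6=1.
Step 6. [r5c2∈{6}] r5c2 has the single candidate 6. So r5c2=6.
Step 7. [r6c5∈{5}] only 5 remains possible at r6c5. So r6c5=5.
Step 8. [r4c6∈{5}] nothing but 5 survives at r4c6, so r4c6=5.
Step 9. [r5c1∈{4}] nothing but 4 survives at r5c1, so r5c1=4.
Step 10. [r1c2∈{5}] r1c2's peers cover all but 5. So r1c2=5.
Step 11. [r6c1∈{2}] r6c1's peers cover all but 2, so r6c1=2.
Step 12. [r4c1∈{1}] nothing but 1 survives at r4c1, so r4c1=1.
Step 13. [r3c4∈{6}] nothing but 6 survives at r3c4, so r3c4=6.
Step 14. [r6c3∈{3}] only 3 remains possible at r6c3. So r6c3=3.
Step 15. [r5c5∈{1}] r5c5's peers cover all but 1. So r5c5=1.
Step 16. [r2c6∈{2}] r2c6 is down to just 2 ⇒ r2c6=2.
Step 17. [r5c6∈{3}] nothing but 3 survives at r5c6 ⇒ r5c6=3.
Step 18. [r1c6∈{4}] nothing but 4 survives at r1c6. So r1c6=4.

Answer: 3 5 2 1 6 4 / 6 4 1 5 3 2 / 5 3 4 6 2 1 / 1 2 6 3 4 5 / 4 6 5 2 1 3 / 2 1 3 4 5 6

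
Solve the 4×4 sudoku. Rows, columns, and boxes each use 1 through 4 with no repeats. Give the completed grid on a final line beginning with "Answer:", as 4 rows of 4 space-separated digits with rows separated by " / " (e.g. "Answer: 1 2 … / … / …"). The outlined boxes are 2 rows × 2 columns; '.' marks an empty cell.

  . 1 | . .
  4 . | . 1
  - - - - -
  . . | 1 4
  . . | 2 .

Step 1. [r4c4∈{3}] r4c4 has the single candidate 3, so r4c4=3.
Step 2. [r2c2∈{2,3}] row 2 places 2 nowhere but r2c2. So r2c2=2.
Step 3. [r1c1∈{3}] r1c1 has the single candidate 3. So r1c1=3.
Step 4. [r1c4∈{2}] r1c4 has the single candidate 2. So r1c4=2.
Step 5. [r4c1∈{1}] r4c1's peers cover all but 1 ⇒ r4c1=1.
Step 6. [r1c3∈{4}] only 4 remains possible at r1c3, so r1c3=4.
Step 7. [r3c2∈{3}] only 3 remains possible at r3c2. So r3c2=3.
Step 8. [r4c2∈{4}] r4c2's peers cover all but 4 ⇒ r4c2=4.
Step 9. [r2c3∈{3}] r2c3's peers cover all but 3. So r2c3=3.
Step 10. [r3c1∈{2}] only 2 remains possible at r3c1. So r3c1=2.

Answer: 3 1 4 2 / 4 2 3 1 / 2 3 1 4 / 1 4 2 3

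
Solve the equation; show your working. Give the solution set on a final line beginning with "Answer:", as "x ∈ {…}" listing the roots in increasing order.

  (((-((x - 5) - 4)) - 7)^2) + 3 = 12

Step 1. [(((-((x - 5) - 4)) - 7)^2) + 3 = 12] 3 comes off first (subtract 3). So sub: ((-((x - 5) - 4)) - 7)^2 = 9.
Step 2. [((-((x - 5) - 4)) - 7)^2 = 9] 9 ≥ 0, LHS is (·)² — take ±√ ⇒ sqrt: (-((x - 5) - 4)) - 7 = 3 or -3.
Step 3. [(-((x - 5) - 4)) - 7 = 3 or -3] peel the -7: add 7 from each side ⇒ sub: -((x - 5) - 4) = 10 or 4.
Step 4. [-((x - 5) - 4) = 10 or 4] leading − — multiply by −1, so neg: (x - 5) - 4 = -10 or -4.
Step 5. [(x - 5) - 4 = -10 or -4] add 4: x sits inside (… - 4) ⇒ sub: x - 5 = -6 or 0.
Step 6. [x - 5 = -6 or 0] 5 comes off first (add 5), so sub: x = -1 or 5.

Answer: x ∈ {-1, 5}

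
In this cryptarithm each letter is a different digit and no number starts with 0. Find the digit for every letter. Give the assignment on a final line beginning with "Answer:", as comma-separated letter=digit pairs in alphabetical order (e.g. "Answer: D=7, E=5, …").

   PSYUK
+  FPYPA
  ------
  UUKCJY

Step 1. [U] the sum has 6 digits but both addends have 5; that extra leading digit U is the final carry, namely 1 ⇒ U=1.
Step 2. [col 1: K + A ≡ Y (mod 10)] no forcing yet in column 1 (carry-in 0); A=9 is free and consistent — try it. So A=9.
Step 3. [col 1: K + A ≡ Y (mod 10)] column 1 (K + A ≡ Y (mod 10), carry-in 0) doesn't pin Y yet; pick Y=3 and continue, so Y=3.
Step 4. [col 1: K + A ≡ Y (mod 10)] in column 1 we have K+A≡Y with carry-in 0; given A=9, Y=3 and digits 1,3,9 already taken and all letters distinct, that pins K to 4 ⇒ K=4.
Step 5. [col 2: U + P ≡ J (mod 10)] no forcing yet in column 2 (carry-in 1); J=0 is free and consistent — try it, so J=0.
Step 6. [col 2: U + P ≡ J (mod 10)] column 2 reads U+P+carry(1)=J with U=1, J=0; with digits 0,1,3,4,9 already taken and all letters distinct, the only value for P is 8. So P=8.
Step 7. [col 3: Y + Y ≡ C (mod 10)] in column 3 we have Y+Y≡C with carry-in 1; given Y=3 and digits 0,1,3,4,8,9 already taken and all letters distinct, that pins C to 7, so C=7.
Step 8. [col 4: S + P ≡ K (mod 10)] from column 4 (P=8, K=4, carry-in 0, digits 0,1,3,4,7,8,9 already taken and all letters distinct): S must equal 6, so S=6.
Step 9. [col 5: P + F ≡ U (mod 10)] column 5: given P=8, U=1, carry-in 1, and digits 0,1,3,4,6,7,8,9 already taken and all letters distinct, P+F≡U (mod 10) forces F=2. So F=2.

Answer: A=9, C=7, F=2, J=0, K=4, P=8, S=6, U=1, Y=3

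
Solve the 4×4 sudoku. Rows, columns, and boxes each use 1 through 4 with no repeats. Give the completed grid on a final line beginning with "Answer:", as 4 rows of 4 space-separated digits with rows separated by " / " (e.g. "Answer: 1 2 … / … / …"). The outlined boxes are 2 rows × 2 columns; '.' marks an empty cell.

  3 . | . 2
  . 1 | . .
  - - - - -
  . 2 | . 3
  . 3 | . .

Step 1. [r2c4∈{4}] r2c4's peers cover all but 4, so r2c4=4.
Step 2. [r4c4∈{1}] r4c4 is down to just 1 ⇒ r4c4=1.
Step 3. [r4c1∈{4}] r4c1's peers cover all but 4 ⇒ r4c1=4.
Step 4. [r2c3∈{3}] r2c3's peers cover all but 3. So r2c3=3.
Step 5. [r1c3∈{1}] r1c3 has the single candidate 1. So r1c3=1.
Step 6. [r1c2∈{4}] r1c2's peers cover all but 4, so r1c2=4.
Step 7. [r3c1∈{1}] r3c1's peers cover all but 1, so r3c1=1.
Step 8. [r4c3∈{2}] r4c3's peers cover all but 2. So r4c3=2.
Step 9. [r3c3∈{4}] nothing but 4 survives at r3c3. So r3c3=4.
Step 10. [r2c1∈{2}] nothing but 2 survives at r2c1, so r2c1=2.

Answer: 3 4 1 2 / 2 1 3 4 / 1 2 4 3 / 4 3 2 1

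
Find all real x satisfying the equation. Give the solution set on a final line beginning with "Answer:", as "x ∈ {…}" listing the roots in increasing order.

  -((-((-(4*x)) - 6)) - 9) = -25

Step 1. [-((-((-(4*x)) - 6)) - 9) = -25] LHS negated; negate both sides ⇒ neg: (-((-(4*x)) - 6)) - 9 = 25.
Step 2. [(-((-(4*x)) - 6)) - 9 = 25] add 9: x sits inside (… - 9). So sub: -((-(4*x)) - 6) = 34.
Step 3. [-((-(4*x)) - 6) = 34] flip signs both sides ⇒ neg: (-(4*x)) - 6 = -34.
Step 4. [(-(4*x)) - 6 = -34] add 6: x sits inside (… - 6) ⇒ sub: -(4*x) = -28.
Step 5. [-(4*x) = -28] flip signs both sides, so neg: 4*x = 28.
Step 6. [4*x = 28] 4·(inner) — divide through by 4. So div: x = 7.

Answer: x ∈ {7}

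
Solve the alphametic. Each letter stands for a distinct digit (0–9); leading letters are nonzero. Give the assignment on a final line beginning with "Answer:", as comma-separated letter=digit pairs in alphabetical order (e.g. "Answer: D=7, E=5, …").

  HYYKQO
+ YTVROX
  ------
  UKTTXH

Step 1. [col 1: O + X ≡ H (mod 10)] no forcing yet in column 1 (carry-in 0); H=1 is free and consistent — try it, so H=1.
Step 2. [col 1: O + X ≡ H (mod 10)] no forcing yet in column 1 (carry-in 0); O=5 is free and consistent — try it. So O=5.
Step 3. [col 1: O + X ≡ H (mod 10)] column 1: given O=5, H=1, carry-in 0, and digits 1,5 already taken and all letters distinct, O+X≡H (mod 10) forces X=6. So X=6.
Step 4. [col 2: Q + O ≡ X (mod 10)] in column 2 we have Q+O≡X with carry-in 1; given O=5, X=6 and digits 1,5,6 already taken and all letters distinct, that pins Q to 0, so Q=0.
Step 5. [col 3: K + R ≡ T (mod 10)] several values work for R in column 3 (K + R ≡ T (mod 10), carry-in 0); try R=8. So R=8.
Step 6. [col 3: K + R ≡ T (mod 10)] several values work for T in column 3 (K + R ≡ T (mod 10), carry-in 0); try T=7 ⇒ T=7.
Step 7. [col 3: K + R ≡ T (mod 10)] in column 3 we have K+R≡T with carry-in 0; given R=8, T=7 and digits 0,1,5,6,7,8 already taken and all letters distinct, that pins K to 9, so K=9.
Step 8. [col 4: Y + V ≡ T (mod 10)] several values work for V in column 4 (Y + V ≡ T (mod 10), carry-in 1); try V=4, so V=4.
Step 9. [col 4: Y + V ≡ T (mod 10)] column 4: given V=4, T=7, carry-in 1, and digits 0,1,4,5,6,7,8,9 already taken and all letters distinct, Y+V≡T (mod 10) forces Y=2 ⇒ Y=2.
Step 10. [col 6: H + Y ≡ U (mod 10)] column 6: given H=1, Y=2, carry-in 0, and digits 0,1,2,4,5,6,7,8,9 already taken and all letters distinct, H+Y≡U (mod 10) forces U=3. So U=3.

Answer: H=1, K=9, O=5, Q=0, R=8, T=7, U=3, V=4, X=6, Y=2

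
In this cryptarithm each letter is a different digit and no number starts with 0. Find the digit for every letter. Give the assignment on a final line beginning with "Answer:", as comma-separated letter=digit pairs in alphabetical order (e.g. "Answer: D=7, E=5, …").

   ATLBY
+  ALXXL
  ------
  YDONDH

Step 1. [col 1: Y + L ≡ H (mod 10)] Y=1 is one option consistent with column 1 (Y + L ≡ H (mod 10), carry-in 0) — take it. So Y=1.
Step 2. [col 1: Y + L ≡ H (mod 10)] column 1 (Y + L ≡ H (mod 10), carry-in 0) doesn't pin L yet; pick L=3 and continue ⇒ L=3.
Step 3. [col 1: Y + L ≡ H (mod 10)] from column 1 (Y=1, L=3, carry-in 0, digits 1,3 already taken and all letters distinct): H must equal 4 ⇒ H=4.
Step 4. [col 2: B + X ≡ D (mod 10)] no forcing yet in column 2 (carry-in 0); D=5 is free and consistent — try it, so D=5.
Step 5. [col 2: B + X ≡ D (mod 10)] no forcing yet in column 2 (carry-in 0); X=6 is free and consistent — try it. So X=6.
Step 6. [col 2: B + X ≡ D (mod 10)] from column 2 (X=6, D=5, carry-in 0, digits 1,3,4,5,6 already taken and all letters distinct): B must equal 9 ⇒ B=9.
Step 7. [col 3: L + X ≡ N (mod 10)] column 3 reads L+X+carry(1)=N with L=3, X=6; with digits 1,3,4,5,6,9 already taken and all letters distinct, the only value for N is 0, so N=0.
Step 8. [col 4: T + L ≡ O (mod 10)] column 4 reads T+L+carry(1)=O with L=3; with digits 0,1,3,4,5,6,9 already taken and all letters distinct, the only value for O is 2. So O=2.
Step 9. [col 4: T + L ≡ O (mod 10)] from column 4 (L=3, O=2, carry-in 1, digits 0,1,2,3,4,5,6,9 already taken and all letters distinct): T must equal 8. So T=8.
Step 10. [col 5: A + A ≡ D (mod 10)] in column 5 we have A+A≡D with carry-in 1; given D=5 and digits 0,1,2,3,4,5,6,8,9 already taken and all letters distinct, that pins A to 7. So A=7.

Answer: A=7, B=9, D=5, H=4, L=3, N=0, O=2, T=8, X=6, Y=1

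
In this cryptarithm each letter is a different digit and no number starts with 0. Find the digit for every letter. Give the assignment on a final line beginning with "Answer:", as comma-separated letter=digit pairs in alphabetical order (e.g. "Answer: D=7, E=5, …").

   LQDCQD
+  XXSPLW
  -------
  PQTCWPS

Step 1. [col 1: D + W ≡ S (mod 10)] column 1 (D + W ≡ S (mod 10), carry-in 0) doesn't pin S yet; pick S=6 and continue, so S=6.
Step 2. [col 1: D + W ≡ S (mod 10)] no forcing yet in column 1 (carry-in 0); W=2 is free and consistent — try it ⇒ W=2.
Step 3. [P] the sum has 7 digits but both addends have 6; that extra leading digit P is the final carry, namely 1, so P=1.
Step 4. [col 1: D + W ≡ S (mod 10)] column 1 reads D+W+carry(0)=S with W=2, S=6; with digits 1,2,6 already taken and all letters distinct, the only value for D is 4 ⇒ D=4.
Step 5. [col 2: Q + L ≡ P (mod 10)] Q=3 is one option consistent with column 2 (Q + L ≡ P (mod 10), carry-in 0) — take it, so Q=3.
Step 6. [col 2: Q + L ≡ P (mod 10)] in column 2 we have Q+L≡P with carry-in 0; given Q=3, P=1 and digits 1,2,3,4,6 already taken and all letters distinct, that pins L to 8, so L=8.
Step 7. [col 3: C + P ≡ W (mod 10)] column 3: given P=1, W=2, carry-in 1, and digits 1,2,3,4,6,8 already taken and all letters distinct, C+P≡W (mod 10) forces C=0 ⇒ C=0.
Step 8. [col 5: Q + X ≡ T (mod 10)] column 5 reads Q+X+carry(1)=T with Q=3; with digits 0,1,2,3,4,6,8 already taken and all letters distinct, the only value for T is 9. So T=9.
Step 9. [col 5: Q + X ≡ T (mod 10)] column 5 reads Q+X+carry(1)=T with Q=3, T=9; with digits 0,1,2,3,4,6,8,9 already taken and all letters distinct, the only value for X is 5. So X=5.

Answer: C=0, D=4, L=8, P=1, Q=3, S=6, T=9, W=2, X=5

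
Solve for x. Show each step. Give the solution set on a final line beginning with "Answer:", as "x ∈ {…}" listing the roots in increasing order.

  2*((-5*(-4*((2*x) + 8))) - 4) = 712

Step 1. [2*((-5*(-4*((2*x) + 8))) - 4) = 712] LHS = 2·(…); ÷2 both sides ⇒ div: (-5*(-4*((2*x) + 8))) - 4 = 356.
Step 2. [(-5*(-4*((2*x) + 8))) - 4 = 356] 4 comes off first (add 4), so sub: -5*(-4*((2*x) + 8)) = 360.
Step 3. [-5*(-4*((2*x) + 8)) = 360] LHS = -5·(…); ÷-5 both sides ⇒ div: -4*((2*x) + 8) = -72.
Step 4. [-4*((2*x) + 8) = -72] -4·(inner) — divide through by -4. So div: (2*x) + 8 = 18.
Step 5. [(2*x) + 8 = 18] common factor 2 (LHS and 18) — divide through. So factor: x + 4 = 9.
Step 6. [x + 4 = 9] the outer +4 inverts by subtracting 4. So sub: x = 5.

Answer: x ∈ {5}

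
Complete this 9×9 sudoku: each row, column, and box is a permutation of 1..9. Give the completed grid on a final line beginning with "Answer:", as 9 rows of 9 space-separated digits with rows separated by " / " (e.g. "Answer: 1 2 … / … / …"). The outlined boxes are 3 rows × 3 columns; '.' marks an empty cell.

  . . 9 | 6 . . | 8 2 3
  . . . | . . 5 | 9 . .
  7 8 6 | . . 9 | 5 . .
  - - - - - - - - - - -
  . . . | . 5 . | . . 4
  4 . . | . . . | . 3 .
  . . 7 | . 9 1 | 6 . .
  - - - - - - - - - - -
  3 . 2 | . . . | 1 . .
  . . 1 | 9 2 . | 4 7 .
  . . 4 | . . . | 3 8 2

Step 1. [r3c4∈{1,2,3,4}] in row 3, 2 fits only at r3c4 ⇒ r3c4=2.
Step 2. [r2c9∈{1,6,7}] 7 has one home in box 3: r2c9, so r2c9=7.
Step 3. [r5c3∈{5,8}] col 3 places 5 nowhere but r5c3. So r5c3=5.
Step 4. [r4c3∈{3,8}] across col 3, 8 lands solely at r4c3, so r4c3=8.
Step 5. [r6c1∈{2}] only 2 remains possible at r6c1. So r6c1=2.
Step 6. [r2c1∈{1}] only 1 remains possible at r2c1, so r2c1=1.
Step 7. [r6c4∈{3,4,8}] in row 6, 4 fits only at r6c4, so r6c4=4.
Step 8. [r1c5∈{1,4,7}] in row 1, 1 fits only at r1c5 ⇒ r1c5=1.
Step 9. [r1c6∈{4,7}] r1c6 is the only open cell in row 1 admitting 7, so r1c6=7.
Step 10. [r9c6∈{6}] r9c6 is down to just 6 ⇒ r9c6=6.
Step 11. [r9c5∈{7}] r9c5 is down to just 7, so r9c5=7.
Step 12. [r7c2∈{5,6,7,9}] row 7 places 7 nowhere but r7c2, so r7c2=7.
Step 13. [r1c1∈{5}] r1c1 has the single candidate 5, so r1c1=5.
Step 14. [r3c5∈{3,4}] 3 has one home in row 3: r3c5 ⇒ r3c5=3.
Step 15. [r2c5∈{4,8}] 4 has one home in box 2: r2c5. So r2c5=4.
Step 16. [r7c5∈{8}] nothing but 8 survives at r7c5, so r7c5=8.
Step 17. [r4c4∈{3,7}] col 4 places 3 nowhere but r4c4 ⇒ r4c4=3.
Step 18. [r7c4∈{5}] r7c4 is down to just 5 ⇒ r7c4=5.
Step 19. [r5c6∈{2,8}] col 6 places 8 nowhere but r5c6, so r5c6=8.
Step 20. [r8c9∈{5,6}] box 9 places 5 nowhere but r8c9. So r8c9=5.
Step 21. [r8c2∈{6}] r8c2's peers cover all but 6. So r8c2=6.
Step 22. [r4c7∈{2,7}] row 4 places 7 nowhere but r4c7, so r4c7=7.
Step 23. [r7c9∈{6,9}] in col 9, 6 fits only at r7c9. So r7c9=6.
Step 24. [r5c9∈{1,9}] col 9 places 9 nowhere but r5c9, so r5c9=9.
Step 25. [r9c1∈{9}] r9c1's peers cover all but 9 ⇒ r9c1=9.
Step 26. [r4c8∈{1}] only 1 remains possible at r4c8 ⇒ r4c8=1.
Step 27. [r6c2∈{3}] r6c2 is down to just 3. So r6c2=3.
Step 28. [r4c2∈{9}] only 9 remains possible at r4c2, so r4c2=9.
Step 29. [r5c2∈{1}] nothing but 1 survives at r5c2 ⇒ r5c2=1.
Step 30. [r5c4∈{7}] r5c4's peers cover all but 7. So r5c4=7.
Step 31. [r1c2∈{4}] r1c2's peers cover all but 4, so r1c2=4.
Step 32. [r5c7∈{2}] r5c7's peers cover all but 2, so r5c7=2.
Step 33. [r7c8∈{9}] r7c8 is down to just 9 ⇒ r7c8=9.
Step 34. [r5c5∈{6}] r5c5 has the single candidate 6, so r5c5=6.
Step 35. [r4c6∈{2}] r4c6 has the single candidate 2 ⇒ r4c6=2.
Step 36. [r8c6∈{3}] r8c6's peers cover all but 3. So r8c6=3.
Step 37. [r4c1∈{6}] r4c1 is down to just 6. So r4c1=6.
Step 38. [r7c6∈{4}] only 4 remains possible at r7c6, so r7c6=4.
Step 39. [r8c1∈{8}] r8c1 has the single candidate 8. So r8c1=8.
Step 40. [r6c9∈{8}] r6c9 has the single candidate 8. So r6c9=8.
Step 41. [r2c8∈{6}] nothing but 6 survives at r2c8 ⇒ r2c8=6.
Step 42. [r3c9∈{1}] r3c9 is down to just 1. So r3c9=1.
Step 43. [r2c2∈{2}] r2c2 has the single candidate 2 ⇒ r2c2=2.
Step 44. [r3c8∈{4}] r3c8's peers cover all but 4 ⇒ r3c8=4.
Step 45. [r2c4∈{8}] r2c4 has the single candidate 8. So r2c4=8.
Step 46. [r2c3∈{3}] r2c3's peers cover all but 3 ⇒ r2c3=3.
Step 47. [r6c8∈{5}] r6c8's peers cover all but 5. So r6c8=5.
Step 48. [r9c2∈{5}] r9c2's peers cover all but 5. So r9c2=5.
Step 49. [r9c4∈{1}] r9c4 has the single candidate 1. So r9c4=1.

Answer: 5 4 9 6 1 7 8 2 3 / 1 2 3 8 4 5 9 6 7 / 7 8 6 2 3 9 5 4 1 / 6 9 8 3 5 2 7 1 4 / 4 1 5 7 6 8 2 3 9 / 2 3 7 4 9 1 6 5 8 / 3 7 2 5 8 4 1 9 6 / 8 6 1 9 2 3 4 7 5 / 9 5 4 1 7 6 3 8 2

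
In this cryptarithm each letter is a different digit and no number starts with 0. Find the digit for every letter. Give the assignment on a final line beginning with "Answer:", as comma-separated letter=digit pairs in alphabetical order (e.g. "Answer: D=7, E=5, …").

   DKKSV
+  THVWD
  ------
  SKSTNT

Step 1. [col 1: V + D ≡ T (mod 10)] column 1 (V + D ≡ T (mod 10), carry-in 0) doesn't pin V yet; pick V=3 and continue. So V=3.
Step 2. [S] the sum has 6 digits but both addends have 5; that extra leading digit S is the final carry, namely 1 ⇒ S=1.
Step 3. [col 1: V + D ≡ T (mod 10)] D=5 is one option consistent with column 1 (V + D ≡ T (mod 10), carry-in 0) — take it. So D=5.
Step 4. [col 1: V + D ≡ T (mod 10)] column 1 reads V+D+carry(0)=T with V=3, D=5; with digits 1,3,5 already taken and all letters distinct, the only value for T is 8, so T=8.
Step 5. [col 2: S + W ≡ N (mod 10)] column 2 (S + W ≡ N (mod 10), carry-in 0) doesn't pin W yet; pick W=9 and continue ⇒ W=9.
Step 6. [col 2: S + W ≡ N (mod 10)] column 2 reads S+W+carry(0)=N with S=1, W=9; with digits 1,3,5,8,9 already taken and all letters distinct, the only value for N is 0 ⇒ N=0.
Step 7. [col 3: K + V ≡ T (mod 10)] column 3 reads K+V+carry(1)=T with V=3, T=8; with digits 0,1,3,5,8,9 already taken and all letters distinct, the only value for K is 4, so K=4.
Step 8. [col 4: K + H ≡ S (mod 10)] column 4 reads K+H+carry(0)=S with K=4, S=1; with digits 0,1,3,4,5,8,9 already taken and all letters distinct, the only value for H is 7. So H=7.

Answer: D=5, H=7, K=4, N=0, S=1, T=8, V=3, W=9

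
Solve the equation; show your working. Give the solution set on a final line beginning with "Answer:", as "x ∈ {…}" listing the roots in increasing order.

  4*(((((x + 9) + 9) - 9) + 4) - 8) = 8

Step 1. [4*(((((x + 9) + 9) - 9) + 4) - 8) = 8] 4·(inner) — divide through by 4, so div: ((((x + 9) + 9) - 9) + 4) - 8 = 2.
Step 2. [((((x + 9) + 9) - 9) + 4) - 8 = 2] add 8: x sits inside (… - 8), so sub: (((x + 9) + 9) - 9) + 4 = 10.
Step 3. [(((x + 9) + 9) - 9) + 4 = 10] the outer +4 inverts by subtracting 4 ⇒ sub: ((x + 9) + 9) - 9 = 6.
Step 4. [((x + 9) + 9) - 9 = 6] the outer -9 inverts by adding 9 ⇒ sub: (x + 9) + 9 = 15.
Step 5. [(x + 9) + 9 = 15] +9 is outermost — subtract 9 both sides. So sub: x + 9 = 6.
Step 6. [x + 9 = 6] the outer +9 inverts by subtracting 9 ⇒ sub: x = -3.

Answer: x ∈ {-3}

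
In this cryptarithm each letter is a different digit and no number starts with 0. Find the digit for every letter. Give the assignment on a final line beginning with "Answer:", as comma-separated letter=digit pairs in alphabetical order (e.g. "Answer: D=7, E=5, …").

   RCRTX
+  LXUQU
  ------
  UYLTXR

Step 1. [col 1: X + U ≡ R (mod 10)] U=1 is one option consistent with column 1 (X + U ≡ R (mod 10), carry-in 0) — take it. So U=1.
Step 2. [col 1: X + U ≡ R (mod 10)] no forcing yet in column 1 (carry-in 0); R=4 is free and consistent — try it ⇒ R=4.
Step 3. [col 1: X + U ≡ R (mod 10)] from column 1 (U=1, R=4, carry-in 0, digits 1,4 already taken and all letters distinct): X must equal 3. So X=3.
Step 4. [col 2: T + Q ≡ X (mod 10)] several values work for T in column 2 (T + Q ≡ X (mod 10), carry-in 0); try T=6. So T=6.
Step 5. [col 2: T + Q ≡ X (mod 10)] in column 2 we have T+Q≡X with carry-in 0; given T=6, X=3 and digits 1,3,4,6 already taken and all letters distinct, that pins Q to 7 ⇒ Q=7.
Step 6. [col 4: C + X ≡ L (mod 10)] L=8 is one option consistent with column 4 (C + X ≡ L (mod 10), carry-in 0) — take it, so L=8.
Step 7. [col 4: C + X ≡ L (mod 10)] in column 4 we have C+X≡L with carry-in 0; given X=3, L=8 and digits 1,3,4,6,7,8 already taken and all letters distinct, that pins C to 5, so C=5.
Step 8. [col 5: R + L ≡ Y (mod 10)] column 5 reads R+L+carry(0)=Y with R=4, L=8; with digits 1,3,4,5,6,7,8 already taken and all letters distinct, the only value for Y is 2, so Y=2.

Answer: C=5, L=8, Q=7, R=4, T=6, U=1, X=3, Y=2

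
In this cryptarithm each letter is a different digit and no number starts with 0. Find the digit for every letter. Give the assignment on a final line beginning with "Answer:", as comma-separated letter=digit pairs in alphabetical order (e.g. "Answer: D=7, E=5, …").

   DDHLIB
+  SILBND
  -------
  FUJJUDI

Step 1. [F] the sum has 7 digits but both addends have 6; that extra leading digit F is the final carry, namely 1 ⇒ F=1.
Step 2. [col 1: B + D ≡ I (mod 10)] B=5 is one option consistent with column 1 (B + D ≡ I (mod 10), carry-in 0) — take it ⇒ B=5.
Step 3. [col 1: B + D ≡ I (mod 10)] several values work for D in column 1 (B + D ≡ I (mod 10), carry-in 0); try D=7 ⇒ D=7.
Step 4. [col 1: B + D ≡ I (mod 10)] column 1 reads B+D+carry(0)=I with B=5, D=7; with digits 1,5,7 already taken and all letters distinct, the only value for I is 2, so I=2.
Step 5. [col 2: I + N ≡ D (mod 10)] column 2 reads I+N+carry(1)=D with I=2, D=7; with digits 1,2,5,7 already taken and all letters distinct, the only value for N is 4, so N=4.
Step 6. [col 3: L + B ≡ U (mod 10)] L=8 is one option consistent with column 3 (L + B ≡ U (mod 10), carry-in 0) — take it, so L=8.
Step 7. [col 3: L + B ≡ U (mod 10)] from column 3 (L=8, B=5, carry-in 0, digits 1,2,4,5,7,8 already taken and all letters distinct): U must equal 3 ⇒ U=3.
Step 8. [col 4: H + L ≡ J (mod 10)] in column 4 we have H+L≡J with carry-in 1; given L=8 and digits 1,2,3,4,5,7,8 already taken and all letters distinct, that pins J to 9, so J=9.
Step 9. [col 4: H + L ≡ J (mod 10)] column 4: given L=8, J=9, carry-in 1, and digits 1,2,3,4,5,7,8,9 already taken and all letters distinct, H+L≡J (mod 10) forces H=0. So H=0.
Step 10. [col 6: D + S ≡ U (mod 10)] in column 6 we have D+S≡U with carry-in 0; given D=7, U=3 and digits 0,1,2,3,4,5,7,8,9 already taken and all letters distinct, that pins S to 6. So S=6.

Answer: B=5, D=7, F=1, H=0, I=2, J=9, L=8, N=4, S=6, U=3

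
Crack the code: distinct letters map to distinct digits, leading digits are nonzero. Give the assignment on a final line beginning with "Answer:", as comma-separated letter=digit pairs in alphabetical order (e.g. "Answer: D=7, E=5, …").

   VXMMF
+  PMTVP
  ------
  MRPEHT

Step 1. [col 1: F + P ≡ T (mod 10)] column 1 (F + P ≡ T (mod 10), carry-in 0) doesn't pin P yet; pick P=5 and continue. So P=5.
Step 2. [M] the sum has 6 digits but both addends have 5; that extra leading digit M is the final carry, namely 1, so M=1.
Step 3. [col 1: F + P ≡ T (mod 10)] column 1 (F + P ≡ T (mod 10), carry-in 0) doesn't pin T yet; pick T=9 and continue, so T=9.
Step 4. [col 1: F + P ≡ T (mod 10)] from column 1 (P=5, T=9, carry-in 0, digits 1,5,9 already taken and all letters distinct): F must equal 4, so F=4.
Step 5. [col 2: M + V ≡ H (mod 10)] no forcing yet in column 2 (carry-in 0); H=8 is free and consistent — try it ⇒ H=8.
Step 6. [col 2: M + V ≡ H (mod 10)] column 2: given M=1, H=8, carry-in 0, and digits 1,4,5,8,9 already taken and all letters distinct, M+V≡H (mod 10) forces V=7. So V=7.
Step 7. [col 3: M + T ≡ E (mod 10)] column 3: given M=1, T=9, carry-in 0, and digits 1,4,5,7,8,9 already taken and all letters distinct, M+T≡E (mod 10) forces E=0 ⇒ E=0.
Step 8. [col 4: X + M ≡ P (mod 10)] in column 4 we have X+M≡P with carry-in 1; given M=1, P=5 and digits 0,1,4,5,7,8,9 already taken and all letters distinct, that pins X to 3 ⇒ X=3.
Step 9. [col 5: V + P ≡ R (mod 10)] column 5 reads V+P+carry(0)=R with V=7, P=5; with digits 0,1,3,4,5,7,8,9 already taken and all letters distinct, the only value for R is 2, so R=2.

Answer: E=0, F=4, H=8, M=1, P=5, R=2, T=9, V=7, X=3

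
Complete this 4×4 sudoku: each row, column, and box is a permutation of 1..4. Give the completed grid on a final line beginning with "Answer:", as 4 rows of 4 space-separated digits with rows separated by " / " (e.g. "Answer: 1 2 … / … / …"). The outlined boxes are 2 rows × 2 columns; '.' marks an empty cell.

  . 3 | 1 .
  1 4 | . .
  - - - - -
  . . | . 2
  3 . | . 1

Step 1. [r3c3∈{3,4}] row 3 places 3 nowhere but r3c3 ⇒ r3c3=3.
Step 2. [r4c2∈{2}] only 2 remains possible at r4c2 ⇒ r4c2=2.
Step 3. [r2c4∈{3}] r2c4 is down to just 3. So r2c4=3.
Step 4. [r3c1∈{4}] r3c1 is down to just 4. So r3c1=4.
Step 5. [r2c3∈{2}] nothing but 2 survives at r2c3, so r2c3=2.
Step 6. [r1c4∈{4}] r1c4's peers cover all but 4. So r1c4=4.
Step 7. [r3c2∈{1}] nothing but 1 survives at r3c2. So r3c2=1.
Step 8. [r4c3∈{4}] r4c3 has the single candidate 4. So r4c3=4.
Step 9. [r1c1∈{2}] r1c1's peers cover all but 2. So r1c1=2.

Answer: 2 3 1 4 / 1 4 2 3 / 4 1 3 2 / 3 2 4 1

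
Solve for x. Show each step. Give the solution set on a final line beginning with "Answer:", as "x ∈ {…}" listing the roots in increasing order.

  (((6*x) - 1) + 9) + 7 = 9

Step 1. [(((6*x) - 1) + 9) + 7 = 9] +7 is outermost — subtract 7 both sides ⇒ sub: ((6*x) - 1) + 9 = 2.
Step 2. [((6*x) - 1) + 9 = 2] subtract 9: x sits inside (… + 9) ⇒ sub: (6*x) - 1 = -7.
Step 3. [(6*x) - 1 = -7] -1 is outermost — add 1 both sides ⇒ sub: 6*x = -6.
Step 4. [6*x = -6] 6 out front; divide by 6. So div: x = -1.

Answer: x ∈ {-1}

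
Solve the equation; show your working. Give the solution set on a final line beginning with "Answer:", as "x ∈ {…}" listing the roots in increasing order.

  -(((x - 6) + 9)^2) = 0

Step 1. [-(((x - 6) + 9)^2) = 0] flip signs both sides. So neg: ((x - 6) + 9)^2 = 0.
Step 2. [((x - 6) + 9)^2 = 0] √ both sides: 0 ≥ 0 gives two branches, so sqrt: (x - 6) + 9 = 0.
Step 3. [(x - 6) + 9 = 0] 9 comes off first (subtract 9). So sub: x - 6 = -9.
Step 4. [x - 6 = -9] the outer -6 inverts by adding 6, so sub: x = -3.

Answer: x ∈ {-3}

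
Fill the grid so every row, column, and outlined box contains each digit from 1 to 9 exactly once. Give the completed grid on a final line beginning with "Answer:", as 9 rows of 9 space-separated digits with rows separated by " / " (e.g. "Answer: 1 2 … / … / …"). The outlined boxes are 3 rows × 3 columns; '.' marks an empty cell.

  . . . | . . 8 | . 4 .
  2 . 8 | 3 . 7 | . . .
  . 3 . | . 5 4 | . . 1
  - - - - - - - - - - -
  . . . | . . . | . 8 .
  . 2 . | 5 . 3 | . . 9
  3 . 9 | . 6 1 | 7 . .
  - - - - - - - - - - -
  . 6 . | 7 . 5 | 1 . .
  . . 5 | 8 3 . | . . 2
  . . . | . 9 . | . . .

Step 1. [r2c2∈{1,4,5,9}] in row 2, 4 fits only at r2c2, so r2c2=4.
Step 2. [r9c4∈{1,2,4,6}] across box 8, 1 lands solely at r9c4. So r9c4=1.
Step 3. [r7c5∈{2,4}] in box 8, 4 fits only at r7c5, so r7c5=4.
Step 4. [r3c7∈{2,6,8,9}] 8 has one home in row 3: r3c7. So r3c7=8.
Step 5. [r5c8∈{1,6}] col 8 places 1 nowhere but r5c8 ⇒ r5c8=1.
Step 6. [r8c6∈{6}] r8c6 has the single candidate 6 ⇒ r8c6=6.
Step 7. [r6c2∈{5,8}] in row 6, 8 fits only at r6c2. So r6c2=8.
Step 8. [r9c2∈{7}] r9c2's peers cover all but 7 ⇒ r9c2=7.
Step 9. [r1c9∈{3,5,6,7}] in col 9, 7 fits only at r1c9 ⇒ r1c9=7.
Step 10. [r1c7∈{2,3,5,6,9}] in row 1, 3 fits only at r1c7. So r1c7=3.
Step 11. [r4c7∈{2,4,5,6}] across col 7, 2 lands solely at r4c7. So r4c7=2.
Step 12. [r4c9∈{3,4,5,6}] across row 4, 3 lands solely at r4c9 ⇒ r4c9=3.
Step 13. [r5c7∈{4,6}] r5c7 is the only open cell in box 6 admitting 6, so r5c7=6.
Step 14. [r6c9∈{4,5}] 4 has one home in box 6: r6c9, so r6c9=4.
Step 15. [r4c5∈{7}] only 7 remains possible at r4c5. So r4c5=7.
Step 16. [r3c8∈{2,6,9}] r3c8 is the only open cell in col 8 admitting 2 ⇒ r3c8=2.
Step 17. [r4c4∈{4,9}] across col 4, 4 lands solely at r4c4. So r4c4=4.
Step 18. [r7c9∈{8}] only 8 remains possible at r7c9, so r7c9=8.
Step 19. [r7c1∈{9}] r7c1 is down to just 9 ⇒ r7c1=9.
Step 20. [r1c2∈{1,5,9}] 9 has one home in col 2: r1c2 ⇒ r1c2=9.
Step 21. [r1c1∈{1,5,6}] r1c1 is the only open cell in row 1 admitting 5. So r1c1=5.
Step 22. [r1c3∈{1,6}] across box 1, 1 lands solely at r1c3. So r1c3=1.
Step 23. [r7c3∈{2,3}] r7c3 is the only open cell in row 7 admitting 2 ⇒ r7c3=2.
Step 24. [r1c4∈{2,6}] row 1 places 6 nowhere but r1c4. So r1c4=6.
Step 25. [r8c2∈{1}] only 1 remains possible at r8c2 ⇒ r8c2=1.
Step 26. [r8c1∈{4}] r8c1 has the single candidate 4, so r8c1=4.
Step 27. [r8c7∈{9}] nothing but 9 survives at r8c7, so r8c7=9.
Step 28. [r2c7∈{5}] r2c7 is down to just 5, so r2c7=5.
Step 29. [r9c9∈{5,6}] across col 9, 5 lands solely at r9c9 ⇒ r9c9=5.
Step 30. [r5c1∈{7}] r5c1 has the single candidate 7, so r5c1=7.
Step 31. [r9c8∈{3,6}] across row 9, 6 lands solely at r9c8, so r9c8=6.
Step 32. [r4c3∈{6}] r4c3 has the single candidate 6 ⇒ r4c3=6.
Step 33. [r4c2∈{5}] r4c2 is down to just 5 ⇒ r4c2=5.
Step 34. [r2c9∈{6}] nothing but 6 survives at r2c9 ⇒ r2c9=6.
Step 35. [r6c4∈{2}] r6c4 is down to just 2. So r6c4=2.
Step 36. [r2c5∈{1}] nothing but 1 survives at r2c5. So r2c5=1.
Step 37. [r2c8∈{9}] r2c8 has the single candidate 9 ⇒ r2c8=9.
Step 38. [r5c5∈{8}] r5c5 has the single candidate 8, so r5c5=8.
Step 39. [r9c7∈{4}] nothing but 4 survives at r9c7. So r9c7=4.
Step 40. [r3c3∈{7}] r3c3 has the single candidate 7, so r3c3=7.
Step 41. [r5c3∈{4}] r5c3's peers cover all but 4, so r5c3=4.
Step 42. [r8c8∈{7}] r8c8 is down to just 7, so r8c8=7.
Step 43. [r9c3∈{3}] only 3 remains possible at r9c3, so r9c3=3.
Step 44. [r9c6∈{2}] nothing but 2 survives at r9c6 ⇒ r9c6=2.
Step 45. [r4c6∈{9}] r4c6's peers cover all but 9. So r4c6=9.
Step 46. [r3c1∈{6}] nothing but 6 survives at r3c1 ⇒ r3c1=6.
Step 47. [r7c8∈{3}] r7c8's peers cover all but 3. So r7c8=3.
Step 48. [r9c1∈{8}] r9c1 has the single candidate 8 ⇒ r9c1=8.
Step 49. [r1c5∈{2}] only 2 remains possible at r1c5 ⇒ r1c5=2.
Step 50. [r6c8∈{5}] r6c8 has the single candidate 5 ⇒ r6c8=5.
Step 51. [r4c1∈{1}] r4c1's peers cover all but 1, so r4c1=1.
Step 52. [r3c4∈{9}] r3c4's peers cover all but 9, so r3c4=9.

Answer: 5 9 1 6 2 8 3 4 7 / 2 4 8 3 1 7 5 9 6 / 6 3 7 9 5 4 8 2 1 / 1 5 6 4 7 9 2 8 3 / 7 2 4 5 8 3 6 1 9 / 3 8 9 2 6 1 7 5 4 / 9 6 2 7 4 5 1 3 8 / 4 1 5 8 3 6 9 7 2 / 8 7 3 1 9 2 4 6 5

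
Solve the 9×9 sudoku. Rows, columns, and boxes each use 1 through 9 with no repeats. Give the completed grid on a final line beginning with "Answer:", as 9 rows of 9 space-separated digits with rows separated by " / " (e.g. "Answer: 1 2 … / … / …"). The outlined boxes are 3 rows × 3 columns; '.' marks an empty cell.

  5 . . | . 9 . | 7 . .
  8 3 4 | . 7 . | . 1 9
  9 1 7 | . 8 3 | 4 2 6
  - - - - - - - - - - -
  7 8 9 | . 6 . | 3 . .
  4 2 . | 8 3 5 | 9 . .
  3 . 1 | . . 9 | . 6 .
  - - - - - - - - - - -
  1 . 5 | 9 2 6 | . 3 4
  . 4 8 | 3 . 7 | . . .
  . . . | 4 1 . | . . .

Step 1. [r8c7∈{1,2,5,6}] r8c7 is the only open cell in col 7 admitting 1. So r8c7=1.
Step 2. [r9c7∈{2,5,6,8}] across col 7, 6 lands solely at r9c7. So r9c7=6.
Step 3. [r6c7∈{2,5,8}] 2 has one home in col 7: r6c7, so r6c7=2.
Step 4. [r6c9∈{5,7,8}] across row 6, 8 lands solely at r6c9. So r6c9=8.
Step 5. [r1c3∈{2,6}] across box 1, 2 lands solely at r1c3. So r1c3=2.
Step 6. [r2c4∈{2,5,6}] 6 has one home in row 2: r2c4 ⇒ r2c4=6.
Step 7. [r5c9∈{1,7}] in row 5, 1 fits only at r5c9, so r5c9=1.
Step 8. [r9c9∈{2,5,7}] across col 9, 7 lands solely at r9c9, so r9c9=7.
Step 9. [r9c8∈{5,8,9}] across row 9, 5 lands solely at r9c8, so r9c8=5.
Step 10. [r1c6∈{1,4}] r1c6 is the only open cell in row 1 admitting 4 ⇒ r1c6=4.
Step 11. [r4c4∈{1,2}] r4c4 is the only open cell in col 4 admitting 2. So r4c4=2.
Step 12. [r9c1∈{2}] r9c1 has the single candidate 2 ⇒ r9c1=2.
Step 13. [r3c4∈{5}] r3c4's peers cover all but 5, so r3c4=5.
Step 14. [r5c8∈{7}] r5c8's peers cover all but 7, so r5c8=7.
Step 15. [r7c2∈{7}] r7c2 has the single candidate 7. So r7c2=7.
Step 16. [r1c2∈{6}] r1c2 is down to just 6. So r1c2=6.
Step 17. [r2c6∈{2}] r2c6 is down to just 2, so r2c6=2.
Step 18. [r8c1∈{6}] r8c1 has the single candidate 6 ⇒ r8c1=6.
Step 19. [r6c4∈{7}] r6c4 is down to just 7. So r6c4=7.
Step 20. [r1c8∈{8}] only 8 remains possible at r1c8, so r1c8=8.
Step 21. [r7c7∈{8}] nothing but 8 survives at r7c7. So r7c7=8.
Step 22. [r8c5∈{5}] nothing but 5 survives at r8c5, so r8c5=5.
Step 23. [r4c8∈{4}] only 4 remains possible at r4c8, so r4c8=4.
Step 24. [r9c2∈{9}] r9c2 has the single candidate 9 ⇒ r9c2=9.
Step 25. [r4c9∈{5}] r4c9 is down to just 5. So r4c9=5.
Step 26. [r9c3∈{3}] r9c3 has the single candidate 3. So r9c3=3.
Step 27. [r5c3∈{6}] r5c3's peers cover all but 6. So r5c3=6.
Step 28. [r2c7∈{5}] only 5 remains possible at r2c7, so r2c7=5.
Step 29. [r9c6∈{8}] only 8 remains possible at r9c6, so r9c6=8.
Step 30. [r1c4∈{1}] r1c4 is down to just 1, so r1c4=1.
Step 31. [r8c8∈{9}] r8c8 is down to just 9. So r8c8=9.
Step 32. [r1c9∈{3}] r1c9's peers cover all but 3, so r1c9=3.
Step 33. [r8c9∈{2}] nothing but 2 survives at r8c9. So r8c9=2.
Step 34. [r6c2∈{5}] r6c2 is down to just 5, so r6c2=5.
Step 35. [r4c6∈{1}] only 1 remains possible at r4c6 ⇒ r4c6=1.
Step 36. [r6c5∈{4}] only 4 remains possible at r6c5. So r6c5=4.

Answer: 5 6 2 1 9 4 7 8 3 / 8 3 4 6 7 2 5 1 9 / 9 1 7 5 8 3 4 2 6 / 7 8 9 2 6 1 3 4 5 / 4 2 6 8 3 5 9 7 1 / 3 5 1 7 4 9 2 6 8 / 1 7 5 9 2 6 8 3 4 / 6 4 8 3 5 7 1 9 2 / 2 9 3 4 1 8 6 5 7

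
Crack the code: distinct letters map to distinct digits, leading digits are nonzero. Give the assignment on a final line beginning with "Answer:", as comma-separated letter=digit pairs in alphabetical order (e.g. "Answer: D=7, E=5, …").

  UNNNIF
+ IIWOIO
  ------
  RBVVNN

Step 1. [col 1: F + O ≡ N (mod 10)] O=9 is one option consistent with column 1 (F + O ≡ N (mod 10), carry-in 0) — take it. So O=9.
Step 2. [col 1: F + O ≡ N (mod 10)] N=3 is one option consistent with column 1 (F + O ≡ N (mod 10), carry-in 0) — take it. So N=3.
Step 3. [col 1: F + O ≡ N (mod 10)] from column 1 (O=9, N=3, carry-in 0, digits 3,9 already taken and all letters distinct): F must equal 4 ⇒ F=4.
Step 4. [col 2: I + I ≡ N (mod 10)] column 2 (I + I ≡ N (mod 10), carry-in 1) doesn't pin I yet; pick I=1 and continue ⇒ I=1.
Step 5. [col 3: N + O ≡ V (mod 10)] in column 3 we have N+O≡V with carry-in 0; given N=3, O=9 and digits 1,3,4,9 already taken and all letters distinct, that pins V to 2 ⇒ V=2.
Step 6. [col 4: N + W ≡ V (mod 10)] from column 4 (N=3, V=2, carry-in 1, digits 1,2,3,4,9 already taken and all letters distinct): W must equal 8 ⇒ W=8.
Step 7. [col 5: N + I ≡ B (mod 10)] from column 5 (N=3, I=1, carry-in 1, digits 1,2,3,4,8,9 already taken and all letters distinct): B must equal 5 ⇒ B=5.
Step 8. [col 6: U + I ≡ R (mod 10)] column 6: given I=1, carry-in 0, and digits 1,2,3,4,5,8,9 already taken and all letters distinct, U+I≡R (mod 10) forces R=7. So R=7.
Step 9. [col 6: U + I ≡ R (mod 10)] column 6: given I=1, R=7, carry-in 0, and digits 1,2,3,4,5,7,8,9 already taken and all letters distinct, U+I≡R (mod 10) forces U=6. So U=6.

Answer: B=5, F=4, I=1, N=3, O=9, R=7, U=6, V=2, W=8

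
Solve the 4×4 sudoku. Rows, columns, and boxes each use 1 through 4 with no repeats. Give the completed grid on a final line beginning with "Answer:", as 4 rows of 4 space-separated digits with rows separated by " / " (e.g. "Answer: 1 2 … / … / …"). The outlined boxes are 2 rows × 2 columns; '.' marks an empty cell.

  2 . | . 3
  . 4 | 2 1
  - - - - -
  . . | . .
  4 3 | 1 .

Step 1. [r3c4∈{2,4}] 4 has one home in col 4: r3c4. So r3c4=4.
Step 2. [r3c1∈{1}] r3c1 has the single candidate 1 ⇒ r3c1=1.
Step 3. [r2c1∈{3}] only 3 remains possible at r2c1, so r2c1=3.
Step 4. [r3c3∈{3}] r3c3 has the single candidate 3 ⇒ r3c3=3.
Step 5. [r4c4∈{2}] r4c4 is down to just 2. So r4c4=2.
Step 6. [r3c2∈{2}] r3c2 is down to just 2. So r3c2=2.
Step 7. [r1c3∈{4}] only 4 remains possible at r1c3. So r1c3=4.
Step 8. [r1c2∈{1}] nothing but 1 survives at r1c2, so r1c2=1.

Answer: 2 1 4 3 / 3 4 2 1 / 1 2 3 4 / 4 3 1 2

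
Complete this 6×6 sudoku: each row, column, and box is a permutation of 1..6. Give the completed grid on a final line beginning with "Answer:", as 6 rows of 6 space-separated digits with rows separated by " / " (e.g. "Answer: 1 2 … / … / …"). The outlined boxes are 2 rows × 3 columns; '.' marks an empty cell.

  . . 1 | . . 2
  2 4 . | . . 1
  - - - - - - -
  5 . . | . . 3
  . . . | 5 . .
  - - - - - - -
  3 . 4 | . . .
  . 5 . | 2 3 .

Step 1. [r1c1∈{6}] only 6 remains possible at r1c1. So r1c1=6.
Step 2. [r5c2∈{1,2,6}] r5c2 is the only open cell in row 5 admitting 2, so r5c2=2.
Step 3. [r1c2∈{3}] nothing but 3 survives at r1c2, so r1c2=3.
Step 4. [r4c1∈{1,4}] across col 1, 4 lands solely at r4c1, so r4c1=4.
Step 5. [r4c6∈{6}] nothing but 6 survives at r4c6, so r4c6=6.
Step 6. [r1c5∈{4,5}] in row 1, 5 fits only at r1c5 ⇒ r1c5=5.
Step 7. [r3c5∈{1,2,4}] in col 5, 4 fits only at r3c5. So r3c5=4.
Step 8. [r3c4∈{1}] nothing but 1 survives at r3c4, so r3c4=1.
Step 9. [r5c4∈{6}] r5c4's peers cover all but 6, so r5c4=6.
Step 10. [r3c3∈{2,6}] r3c3 is the only open cell in row 3 admitting 2. So r3c3=2.
Step 11. [r2c3∈{5}] r2c3 is down to just 5. So r2c3=5.
Step 12. [r6c3∈{6}] r6c3 is down to just 6. So r6c3=6.
Step 13. [r2c5∈{6}] r2c5 has the single candidate 6 ⇒ r2c5=6.
Step 14. [r4c3∈{3}] r4c3 is down to just 3 ⇒ r4c3=3.
Step 15. [r4c2∈{1}] only 1 remains possible at r4c2. So r4c2=1.
Step 16. [r5c6∈{5}] r5c6 is down to just 5. So r5c6=5.
Step 17. [r6c6∈{4}] r6c6 has the single candidate 4, so r6c6=4.
Step 18. [r2c4∈{3}] r2c4 has the single candidate 3, so r2c4=3.
Step 19. [r1c4∈{4}] r1c4's peers cover all but 4, so r1c4=4.
Step 20. [r3c2∈{6}] r3c2 has the single candidate 6 ⇒ r3c2=6.
Step 21. [r5c5∈{1}] r5c5 is down to just 1 ⇒ r5c5=1.
Step 22. [r4c5∈{2}] r4c5's peers cover all but 2. So r4c5=2.
Step 23. [r6c1∈{1}] r6c1's peers cover all but 1, so r6c1=1.

Answer: 6 3 1 4 5 2 / 2 4 5 3 6 1 / 5 6 2 1 4 3 / 4 1 3 5 2 6 / 3 2 4 6 1 5 / 1 5 6 2 3 4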